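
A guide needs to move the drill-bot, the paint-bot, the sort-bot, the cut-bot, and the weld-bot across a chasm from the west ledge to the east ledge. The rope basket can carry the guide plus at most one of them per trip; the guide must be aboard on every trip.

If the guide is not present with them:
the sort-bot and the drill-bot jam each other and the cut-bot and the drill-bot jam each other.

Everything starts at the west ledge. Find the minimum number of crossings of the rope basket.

11

Counting alone: the guide can take at most 1 across per trip to the east ledge, so moving all 5 needs at least 5 loaded trips out, with a return between consecutive ones — at least 9 crossings.
The safety rule pushes this higher. Following every safe sequence of crossings, the most of the 5 that can be at the east ledge as the rope basket arrives there on crossing 9 is 4 — never all 5.
So no plan with fewer than 11 crossings exists, and this one achieves 11:
1. Guide goes to the east ledge with the drill-bot.  [the west ledge: the cut-bot, the paint-bot, the sort-bot, the weld-bot | the east ledge: the drill-bot]
2. Guide goes back to the west ledge alone.  [the west ledge: the cut-bot, the paint-bot, the sort-bot, the weld-bot | the east ledge: the drill-bot]
3. Guide goes to the east ledge with the paint-bot.  [the west ledge: the cut-bot, the sort-bot, the weld-bot | the east ledge: the drill-bot, the paint-bot]
4. Guide goes back to the west ledge alone.  [the west ledge: the cut-bot, the sort-bot, the weld-bot | the east ledge: the drill-bot, the paint-bot]
5. Guide goes to the east ledge with the sort-bot.  [the west ledge: the cut-bot, the weld-bot | the east ledge: the drill-bot, the paint-bot, the sort-bot]
6. Guide goes back to the west ledge with the drill-bot.  [the west ledge: the cut-bot, the drill-bot, the weld-bot | the east ledge: the paint-bot, the sort-bot]
7. Guide goes to the east ledge with the cut-bot.  [the west ledge: the drill-bot, the weld-bot | the east ledge: the cut-bot, the paint-bot, the sort-bot]
8. Guide goes back to the west ledge alone.  [the west ledge: the drill-bot, the weld-bot | the east ledge: the cut-bot, the paint-bot, the sort-bot]
9. Guide goes to the east ledge with the weld-bot.  [the west ledge: the drill-bot | the east ledge: the cut-bot, the paint-bot, the sort-bot, the weld-bot]
10. Guide goes back to the west ledge alone.  [the west ledge: the drill-bot | the east ledge: the cut-bot, the paint-bot, the sort-bot, the weld-bot]
11. Guide goes to the east ledge with the drill-bot.  [the west ledge: — | the east ledge: the cut-bot, the drill-bot, the paint-bot, the sort-bot, the weld-bot]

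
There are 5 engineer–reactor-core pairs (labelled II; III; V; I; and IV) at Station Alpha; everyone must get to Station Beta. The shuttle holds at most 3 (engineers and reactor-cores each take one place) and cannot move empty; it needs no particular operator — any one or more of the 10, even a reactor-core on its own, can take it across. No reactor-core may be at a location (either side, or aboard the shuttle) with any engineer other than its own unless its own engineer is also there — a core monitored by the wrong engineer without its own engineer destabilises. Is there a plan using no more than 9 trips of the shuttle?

Counting alone: each trip to Station Beta takes at most 3 across and each return brings at least 1 back, so after t trips out (and t−1 returns) at most 3t − (t−1) of the 10 are across; that first reaches 10 at t = 5, so at least 9 crossings are needed.
The safety rule pushes this higher. Following every safe sequence of crossings, the most of the 10 that can be at Station Beta as the shuttle arrives there on crossing 9 is 9 — never all 10.
So the move cannot be finished within 9 crossings. (The shortest complete plan takes 11:)
1. engineer II and reactor-core II cross → Station Beta.
2. engineer II crosses ← Station Alpha.
3. reactor-core I, reactor-core III, and reactor-core V cross → Station Beta.
4. reactor-core II crosses ← Station Alpha.
5. engineer I, engineer III, and engineer V cross → Station Beta.
6. engineer III and reactor-core III cross ← Station Alpha.
7. engineer II, engineer III, and engineer IV cross → Station Beta.
8. reactor-core V crosses ← Station Alpha.
9. reactor-core II and reactor-core III cross → Station Beta.
10. reactor-core II crosses ← Station Alpha.
11. reactor-core II, reactor-core IV, and reactor-core V cross → Station Beta.

No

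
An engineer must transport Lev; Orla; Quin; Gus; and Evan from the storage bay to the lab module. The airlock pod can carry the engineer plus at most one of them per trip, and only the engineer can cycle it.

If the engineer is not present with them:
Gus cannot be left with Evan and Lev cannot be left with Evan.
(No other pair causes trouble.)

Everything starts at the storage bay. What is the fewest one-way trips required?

Counting alone: the engineer can take at most 1 across per trip to the lab module, so moving all 5 needs at least 5 loaded trips out, with a return between consecutive ones — at least 9 crossings.
The safety rule pushes this higher. Following every safe sequence of crossings, the most of the 5 that can be at the lab module as the airlock pod arrives there on crossing 9 is 4 — never all 5.
So no plan with fewer than 11 crossings exists, and this one achieves 11:
1. Engineer goes to the lab module with Evan.  [the storage bay: Gus, Lev, Orla, Quin | the lab module: Evan]
2. Engineer goes back to the storage bay alone.  [the storage bay: Gus, Lev, Orla, Quin | the lab module: Evan]
3. Engineer goes to the lab module with Lev.  [the storage bay: Gus, Orla, Quin | the lab module: Evan, Lev]
4. Engineer goes back to the storage bay with Evan.  [the storage bay: Evan, Gus, Orla, Quin | the lab module: Lev]
5. Engineer goes to the lab module with Gus.  [the storage bay: Evan, Orla, Quin | the lab module: Gus, Lev]
6. Engineer goes back to the storage bay alone.  [the storage bay: Evan, Orla, Quin | the lab module: Gus, Lev]
7. Engineer goes to the lab module with Orla.  [the storage bay: Evan, Quin | the lab module: Gus, Lev, Orla]
8. Engineer goes back to the storage bay alone.  [the storage bay: Evan, Quin | the lab module: Gus, Lev, Orla]
9. Engineer goes to the lab module with Quin.  [the storage bay: Evan | the lab module: Gus, Lev, Orla, Quin]
10. Engineer goes back to the storage bay alone.  [the storage bay: Evan | the lab module: Gus, Lev, Orla, Quin]
11. Engineer goes to the lab module with Evan.  [the storage bay: — | the lab module: Evan, Gus, Lev, Orla, Quin]

11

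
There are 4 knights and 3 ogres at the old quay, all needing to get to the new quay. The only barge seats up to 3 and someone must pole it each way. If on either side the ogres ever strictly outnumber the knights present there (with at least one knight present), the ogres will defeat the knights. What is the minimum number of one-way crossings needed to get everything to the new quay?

5

Counting alone: each trip to the new quay takes at most 3 across and each return brings at least 1 back, so after t trips out (and t−1 returns) at most 3t − (t−1) of the 7 are across; that first reaches 7 at t = 3, so at least 5 crossings are needed.
The plan below uses exactly 5 crossings, so it is optimal:
1. 3 ogres → the new quay.  (the old quay: 4K 0O; the new quay: 0K 3O)
2. 1 ogre ← the old quay.  (the old quay: 4K 1O; the new quay: 0K 2O)
3. 3 knights → the new quay.  (the old quay: 1K 1O; the new quay: 3K 2O)
4. 1 knight ← the old quay.  (the old quay: 2K 1O; the new quay: 2K 2O)
5. 2 knights and 1 ogre → the new quay.  (the old quay: 0K 0O; the new quay: 4K 3O)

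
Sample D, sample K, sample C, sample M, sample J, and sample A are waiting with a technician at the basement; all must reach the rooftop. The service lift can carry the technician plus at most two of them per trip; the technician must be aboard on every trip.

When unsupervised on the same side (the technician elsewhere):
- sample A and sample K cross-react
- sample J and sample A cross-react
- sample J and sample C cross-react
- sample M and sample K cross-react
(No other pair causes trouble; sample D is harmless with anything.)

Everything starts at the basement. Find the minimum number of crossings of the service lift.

7

Counting alone: the technician can take at most 2 across per trip to the rooftop, so moving all 6 needs at least 3 loaded trips out, with a return between consecutive ones — at least 5 crossings.
The safety rule pushes this higher. Following every safe sequence of crossings, the most of the 6 that can be at the rooftop as the service lift arrives there on crossing 5 is 5 — never all 6.
So no plan with fewer than 7 crossings exists, and this one achieves 7:
1. Technician goes to the rooftop with sample J and sample K.
2. Technician goes back to the basement alone.
3. Technician goes to the rooftop with sample C and sample D.
4. Technician goes back to the basement with sample J.
5. Technician goes to the rooftop with sample A and sample M.
6. Technician goes back to the basement with sample K.
7. Technician goes to the rooftop with sample J and sample K.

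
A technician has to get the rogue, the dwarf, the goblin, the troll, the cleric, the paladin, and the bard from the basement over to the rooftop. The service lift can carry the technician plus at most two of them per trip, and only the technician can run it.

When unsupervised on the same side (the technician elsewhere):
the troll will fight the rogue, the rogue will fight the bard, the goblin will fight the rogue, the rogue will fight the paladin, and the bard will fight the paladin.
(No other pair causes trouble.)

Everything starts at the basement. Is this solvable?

Yes

1. Technician goes to the rooftop with the paladin and the rogue.  [the basement: the bard, the cleric, the dwarf, the goblin, the troll | the rooftop: the paladin, the rogue]
2. Technician goes back to the basement with the rogue.  [the basement: the bard, the cleric, the dwarf, the goblin, the rogue, the troll | the rooftop: the paladin]
3. Technician goes to the rooftop with the dwarf and the rogue.  [the basement: the bard, the cleric, the goblin, the troll | the rooftop: the dwarf, the paladin, the rogue]
4. Technician goes back to the basement with the rogue.  [the basement: the bard, the cleric, the goblin, the rogue, the troll | the rooftop: the dwarf, the paladin]
5. Technician goes to the rooftop with the goblin and the rogue.  [the basement: the bard, the cleric, the troll | the rooftop: the dwarf, the goblin, the paladin, the rogue]
6. Technician goes back to the basement with the rogue.  [the basement: the bard, the cleric, the rogue, the troll | the rooftop: the dwarf, the goblin, the paladin]
7. Technician goes to the rooftop with the rogue and the troll.  [the basement: the bard, the cleric | the rooftop: the dwarf, the goblin, the paladin, the rogue, the troll]
8. Technician goes back to the basement with the rogue.  [the basement: the bard, the cleric, the rogue | the rooftop: the dwarf, the goblin, the paladin, the troll]
9. Technician goes to the rooftop with the cleric and the rogue.  [the basement: the bard | the rooftop: the cleric, the dwarf, the goblin, the paladin, the rogue, the troll]
10. Technician goes back to the basement with the rogue.  [the basement: the bard, the rogue | the rooftop: the cleric, the dwarf, the goblin, the paladin, the troll]
11. Technician goes to the rooftop with the bard and the rogue.  [the basement: — | the rooftop: the bard, the cleric, the dwarf, the goblin, the paladin, the rogue, the troll]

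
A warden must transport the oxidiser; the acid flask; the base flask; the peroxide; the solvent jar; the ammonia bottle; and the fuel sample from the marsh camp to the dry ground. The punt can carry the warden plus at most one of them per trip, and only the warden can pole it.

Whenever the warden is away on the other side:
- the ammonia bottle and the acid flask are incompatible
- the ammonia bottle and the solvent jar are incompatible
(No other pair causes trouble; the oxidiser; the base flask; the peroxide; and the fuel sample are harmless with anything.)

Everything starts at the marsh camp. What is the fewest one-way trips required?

Counting alone: the warden can take at most 1 across per trip to the dry ground, so moving all 7 needs at least 7 loaded trips out, with a return between consecutive ones — at least 13 crossings.
The safety rule pushes this higher. Following every safe sequence of crossings, the most of the 7 that can be at the dry ground as the punt arrives there on crossing 13 is 6 — never all 7.
So no plan with fewer than 15 crossings exists, and this one achieves 15:
1. Warden goes to the dry ground with the ammonia bottle.
2. Warden goes back to the marsh camp alone.
3. Warden goes to the dry ground with the oxidiser.
4. Warden goes back to the marsh camp alone.
5. Warden goes to the dry ground with the acid flask.
6. Warden goes back to the marsh camp with the ammonia bottle.
7. Warden goes to the dry ground with the solvent jar.
8. Warden goes back to the marsh camp alone.
9. Warden goes to the dry ground with the base flask.
10. Warden goes back to the marsh camp alone.
11. Warden goes to the dry ground with the peroxide.
12. Warden goes back to the marsh camp alone.
13. Warden goes to the dry ground with the fuel sample.
14. Warden goes back to the marsh camp alone.
15. Warden goes to the dry ground with the ammonia bottle.

15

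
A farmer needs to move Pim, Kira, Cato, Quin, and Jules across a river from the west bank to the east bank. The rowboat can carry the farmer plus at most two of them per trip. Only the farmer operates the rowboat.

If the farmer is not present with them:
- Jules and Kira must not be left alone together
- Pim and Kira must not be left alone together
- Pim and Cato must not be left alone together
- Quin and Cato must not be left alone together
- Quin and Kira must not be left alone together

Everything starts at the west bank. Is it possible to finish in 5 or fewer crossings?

Counting alone: the farmer can take at most 2 across per trip to the east bank, so moving all 5 needs at least 3 loaded trips out, with a return between consecutive ones — at least 5 crossings.
The safety rule pushes this higher. Following every safe sequence of crossings, the most of the 5 that can be at the east bank as the rowboat arrives there on crossing 5 is 4 — never all 5.
So the move cannot be finished within 5 crossings. (The shortest complete plan takes 7:)
1. Farmer goes to the east bank with Cato and Kira.  [the west bank: Jules, Pim, Quin | the east bank: Cato, Kira]
2. Farmer goes back to the west bank alone.  [the west bank: Jules, Pim, Quin | the east bank: Cato, Kira]
3. Farmer goes to the east bank with Pim.  [the west bank: Jules, Quin | the east bank: Cato, Kira, Pim]
4. Farmer goes back to the west bank with Cato and Kira.  [the west bank: Cato, Jules, Kira, Quin | the east bank: Pim]
5. Farmer goes to the east bank with Jules and Quin.  [the west bank: Cato, Kira | the east bank: Jules, Pim, Quin]
6. Farmer goes back to the west bank alone.  [the west bank: Cato, Kira | the east bank: Jules, Pim, Quin]
7. Farmer goes to the east bank with Cato and Kira.  [the west bank: — | the east bank: Cato, Jules, Kira, Pim, Quin]

No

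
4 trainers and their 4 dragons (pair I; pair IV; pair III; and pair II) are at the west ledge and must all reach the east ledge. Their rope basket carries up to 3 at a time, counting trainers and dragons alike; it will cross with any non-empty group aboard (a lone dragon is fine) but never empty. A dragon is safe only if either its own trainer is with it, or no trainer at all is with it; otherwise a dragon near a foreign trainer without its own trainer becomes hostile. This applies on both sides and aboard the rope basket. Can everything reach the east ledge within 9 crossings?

Yes — this plan uses 9 crossings (≤ 9):
1. dragon I and trainer I cross → the east ledge.
2. trainer I crosses ← the west ledge.
3. dragon IV, trainer I, and trainer IV cross → the east ledge.
4. dragon I and trainer I cross ← the west ledge.
5. trainer I, trainer II, and trainer III cross → the east ledge.
6. dragon IV crosses ← the west ledge.
7. dragon I and dragon IV cross → the east ledge.
8. dragon I crosses ← the west ledge.
9. dragon I, dragon II, and dragon III cross → the east ledge.

Yes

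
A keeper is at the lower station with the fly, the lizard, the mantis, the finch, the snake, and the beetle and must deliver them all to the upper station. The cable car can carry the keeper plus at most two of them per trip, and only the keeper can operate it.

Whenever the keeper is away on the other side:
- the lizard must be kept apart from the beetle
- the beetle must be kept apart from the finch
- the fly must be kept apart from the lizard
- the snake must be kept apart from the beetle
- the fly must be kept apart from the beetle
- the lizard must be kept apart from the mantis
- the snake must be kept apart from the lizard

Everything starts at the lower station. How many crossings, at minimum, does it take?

9

Counting alone: the keeper can take at most 2 across per trip to the upper station, so moving all 6 needs at least 3 loaded trips out, with a return between consecutive ones — at least 5 crossings.
The safety rule pushes this higher. Following every safe sequence of crossings, the most of the 6 that can be at the upper station as the cable car arrives there on crossings 5, 7 is 4, 5 respectively — never all 6.
So no plan with fewer than 9 crossings exists, and this one achieves 9:
1. Keeper goes to the upper station with the beetle and the lizard.
2. Keeper goes back to the lower station with the lizard.
3. Keeper goes to the upper station with the lizard and the mantis.
4. Keeper goes back to the lower station with the lizard.
5. Keeper goes to the upper station with the fly and the snake.
6. Keeper goes back to the lower station with the beetle.
7. Keeper goes to the upper station with the finch and the lizard.
8. Keeper goes back to the lower station with the lizard.
9. Keeper goes to the upper station with the beetle and the lizard.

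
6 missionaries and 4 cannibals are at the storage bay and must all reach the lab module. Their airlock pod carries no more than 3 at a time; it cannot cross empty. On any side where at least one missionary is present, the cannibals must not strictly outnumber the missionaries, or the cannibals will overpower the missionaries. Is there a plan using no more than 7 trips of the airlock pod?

Counting alone: each trip to the lab module takes at most 3 across and each return brings at least 1 back, so after t trips out (and t−1 returns) at most 3t − (t−1) of the 10 are across; that first reaches 10 at t = 5, so at least 9 crossings are needed.
Since 7 < 9, 7 crossings cannot be enough. (The shortest complete plan in fact takes 9:)
1. 2 cannibals → the lab module.  (the storage bay: 6M 2C; the lab module: 0M 2C)
2. 1 cannibal ← the storage bay.  (the storage bay: 6M 3C; the lab module: 0M 1C)
3. 3 cannibals → the lab module.  (the storage bay: 6M 0C; the lab module: 0M 4C)
4. 1 cannibal ← the storage bay.  (the storage bay: 6M 1C; the lab module: 0M 3C)
5. 3 missionaries → the lab module.  (the storage bay: 3M 1C; the lab module: 3M 3C)
6. 1 cannibal ← the storage bay.  (the storage bay: 3M 2C; the lab module: 3M 2C)
7. 1 missionary and 2 cannibals → the lab module.  (the storage bay: 2M 0C; the lab module: 4M 4C)
8. 1 cannibal ← the storage bay.  (the storage bay: 2M 1C; the lab module: 4M 3C)
9. 2 missionaries and 1 cannibal → the lab module.  (the storage bay: 0M 0C; the lab module: 6M 4C)

No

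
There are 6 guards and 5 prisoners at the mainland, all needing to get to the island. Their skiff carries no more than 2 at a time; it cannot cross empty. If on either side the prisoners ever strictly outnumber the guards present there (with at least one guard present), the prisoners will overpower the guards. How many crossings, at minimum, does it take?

19

Counting alone: each trip to the island takes at most 2 across and each return brings at least 1 back, so after t trips out (and t−1 returns) at most 2t − (t−1) of the 11 are across; that first reaches 11 at t = 10, so at least 19 crossings are needed.
The plan below uses exactly 19 crossings, so it is optimal:
1. 2 prisoners → the island.  (the mainland: 6G 3P; the island: 0G 2P)
2. 1 prisoner ← the mainland.  (the mainland: 6G 4P; the island: 0G 1P)
3. 2 prisoners → the island.  (the mainland: 6G 2P; the island: 0G 3P)
4. 1 prisoner ← the mainland.  (the mainland: 6G 3P; the island: 0G 2P)
5. 2 guards → the island.  (the mainland: 4G 3P; the island: 2G 2P)
6. 1 prisoner ← the mainland.  (the mainland: 4G 4P; the island: 2G 1P)
7. 1 guard and 1 prisoner → the island.  (the mainland: 3G 3P; the island: 3G 2P)
8. 1 guard ← the mainland.  (the mainland: 4G 3P; the island: 2G 2P)
9. 1 guard and 1 prisoner → the island.  (the mainland: 3G 2P; the island: 3G 3P)
10. 1 prisoner ← the mainland.  (the mainland: 3G 3P; the island: 3G 2P)
11. 1 guard and 1 prisoner → the island.  (the mainland: 2G 2P; the island: 4G 3P)
12. 1 guard ← the mainland.  (the mainland: 3G 2P; the island: 3G 3P)
13. 1 guard and 1 prisoner → the island.  (the mainland: 2G 1P; the island: 4G 4P)
14. 1 prisoner ← the mainland.  (the mainland: 2G 2P; the island: 4G 3P)
15. 1 guard and 1 prisoner → the island.  (the mainland: 1G 1P; the island: 5G 4P)
16. 1 guard ← the mainland.  (the mainland: 2G 1P; the island: 4G 4P)
17. 1 guard and 1 prisoner → the island.  (the mainland: 1G 0P; the island: 5G 5P)
18. 1 prisoner ← the mainland.  (the mainland: 1G 1P; the island: 5G 4P)
19. 1 guard and 1 prisoner → the island.  (the mainland: 0G 0P; the island: 6G 5P)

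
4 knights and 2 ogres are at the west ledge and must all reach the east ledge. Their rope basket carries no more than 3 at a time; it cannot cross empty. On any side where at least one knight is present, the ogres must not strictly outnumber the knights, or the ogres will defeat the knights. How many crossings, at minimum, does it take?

5

Counting alone: each trip to the east ledge takes at most 3 across and each return brings at least 1 back, so after t trips out (and t−1 returns) at most 3t − (t−1) of the 6 are across; that first reaches 6 at t = 3, so at least 5 crossings are needed.
The plan below uses exactly 5 crossings, so it is optimal:
1. 2 ogres → the east ledge.  (the west ledge: 4K 0O; the east ledge: 0K 2O)
2. 1 ogre ← the west ledge.  (the west ledge: 4K 1O; the east ledge: 0K 1O)
3. 2 knights and 1 ogre → the east ledge.  (the west ledge: 2K 0O; the east ledge: 2K 2O)
4. 1 ogre ← the west ledge.  (the west ledge: 2K 1O; the east ledge: 2K 1O)
5. 2 knights and 1 ogre → the east ledge.  (the west ledge: 0K 0O; the east ledge: 4K 2O)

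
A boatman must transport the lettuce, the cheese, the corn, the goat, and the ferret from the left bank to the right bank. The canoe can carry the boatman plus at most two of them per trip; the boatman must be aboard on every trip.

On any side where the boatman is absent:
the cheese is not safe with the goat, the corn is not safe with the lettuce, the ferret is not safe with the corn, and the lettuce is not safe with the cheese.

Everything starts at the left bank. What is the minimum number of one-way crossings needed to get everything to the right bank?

7

Counting alone: the boatman can take at most 2 across per trip to the right bank, so moving all 5 needs at least 3 loaded trips out, with a return between consecutive ones — at least 5 crossings.
The safety rule pushes this higher. Following every safe sequence of crossings, the most of the 5 that can be at the right bank as the canoe arrives there on crossing 5 is 4 — never all 5.
So no plan with fewer than 7 crossings exists, and this one achieves 7:
1. Boatman goes to the right bank with the cheese and the corn.  [the left bank: the ferret, the goat, the lettuce | the right bank: the cheese, the corn]
2. Boatman goes back to the left bank alone.  [the left bank: the ferret, the goat, the lettuce | the right bank: the cheese, the corn]
3. Boatman goes to the right bank with the lettuce.  [the left bank: the ferret, the goat | the right bank: the cheese, the corn, the lettuce]
4. Boatman goes back to the left bank with the cheese and the corn.  [the left bank: the cheese, the corn, the ferret, the goat | the right bank: the lettuce]
5. Boatman goes to the right bank with the ferret and the goat.  [the left bank: the cheese, the corn | the right bank: the ferret, the goat, the lettuce]
6. Boatman goes back to the left bank alone.  [the left bank: the cheese, the corn | the right bank: the ferret, the goat, the lettuce]
7. Boatman goes to the right bank with the cheese and the corn.  [the left bank: — | the right bank: the cheese, the corn, the ferret, the goat, the lettuce]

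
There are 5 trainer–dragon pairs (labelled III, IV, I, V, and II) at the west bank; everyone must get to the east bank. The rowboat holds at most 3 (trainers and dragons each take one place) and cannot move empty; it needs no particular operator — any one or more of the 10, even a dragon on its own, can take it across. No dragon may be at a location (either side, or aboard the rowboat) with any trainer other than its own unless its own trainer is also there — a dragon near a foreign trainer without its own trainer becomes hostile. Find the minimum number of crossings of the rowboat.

Counting alone: each trip to the east bank takes at most 3 across and each return brings at least 1 back, so after t trips out (and t−1 returns) at most 3t − (t−1) of the 10 are across; that first reaches 10 at t = 5, so at least 9 crossings are needed.
The safety rule pushes this higher. Following every safe sequence of crossings, the most of the 10 that can be at the east bank as the rowboat arrives there on crossing 9 is 9 — never all 10.
So no plan with fewer than 11 crossings exists, and this one achieves 11:
1. dragon III and trainer III cross → the east bank.
2. trainer III crosses ← the west bank.
3. dragon I, dragon IV, and dragon V cross → the east bank.
4. dragon III crosses ← the west bank.
5. trainer I, trainer IV, and trainer V cross → the east bank.
6. dragon IV and trainer IV cross ← the west bank.
7. trainer II, trainer III, and trainer IV cross → the east bank.
8. dragon I crosses ← the west bank.
9. dragon III and dragon IV cross → the east bank.
10. dragon III crosses ← the west bank.
11. dragon I, dragon II, and dragon III cross → the east bank.

11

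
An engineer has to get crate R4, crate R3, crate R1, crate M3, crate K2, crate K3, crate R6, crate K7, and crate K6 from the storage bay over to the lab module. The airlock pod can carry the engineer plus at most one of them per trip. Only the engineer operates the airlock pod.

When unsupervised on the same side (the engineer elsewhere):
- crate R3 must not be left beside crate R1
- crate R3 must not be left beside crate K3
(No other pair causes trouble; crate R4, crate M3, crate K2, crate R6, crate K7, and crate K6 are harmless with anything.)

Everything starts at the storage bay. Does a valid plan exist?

1. Engineer goes to the lab module with crate R3.  [the storage bay: crate K2, crate K3, crate K6, crate K7, crate M3, crate R1, crate R4, crate R6 | the lab module: crate R3]
2. Engineer goes back to the storage bay alone.  [the storage bay: crate K2, crate K3, crate K6, crate K7, crate M3, crate R1, crate R4, crate R6 | the lab module: crate R3]
3. Engineer goes to the lab module with crate R4.  [the storage bay: crate K2, crate K3, crate K6, crate K7, crate M3, crate R1, crate R6 | the lab module: crate R3, crate R4]
4. Engineer goes back to the storage bay alone.  [the storage bay: crate K2, crate K3, crate K6, crate K7, crate M3, crate R1, crate R6 | the lab module: crate R3, crate R4]
5. Engineer goes to the lab module with crate R1.  [the storage bay: crate K2, crate K3, crate K6, crate K7, crate M3, crate R6 | the lab module: crate R1, crate R3, crate R4]
6. Engineer goes back to the storage bay with crate R3.  [the storage bay: crate K2, crate K3, crate K6, crate K7, crate M3, crate R3, crate R6 | the lab module: crate R1, crate R4]
7. Engineer goes to the lab module with crate K3.  [the storage bay: crate K2, crate K6, crate K7, crate M3, crate R3, crate R6 | the lab module: crate K3, crate R1, crate R4]
8. Engineer goes back to the storage bay alone.  [the storage bay: crate K2, crate K6, crate K7, crate M3, crate R3, crate R6 | the lab module: crate K3, crate R1, crate R4]
9. Engineer goes to the lab module with crate M3.  [the storage bay: crate K2, crate K6, crate K7, crate R3, crate R6 | the lab module: crate K3, crate M3, crate R1, crate R4]
10. Engineer goes back to the storage bay alone.  [the storage bay: crate K2, crate K6, crate K7, crate R3, crate R6 | the lab module: crate K3, crate M3, crate R1, crate R4]
11. Engineer goes to the lab module with crate K2.  [the storage bay: crate K6, crate K7, crate R3, crate R6 | the lab module: crate K2, crate K3, crate M3, crate R1, crate R4]
12. Engineer goes back to the storage bay alone.  [the storage bay: crate K6, crate K7, crate R3, crate R6 | the lab module: crate K2, crate K3, crate M3, crate R1, crate R4]
13. Engineer goes to the lab module with crate R6.  [the storage bay: crate K6, crate K7, crate R3 | the lab module: crate K2, crate K3, crate M3, crate R1, crate R4, crate R6]
14. Engineer goes back to the storage bay alone.  [the storage bay: crate K6, crate K7, crate R3 | the lab module: crate K2, crate K3, crate M3, crate R1, crate R4, crate R6]
15. Engineer goes to the lab module with crate K7.  [the storage bay: crate K6, crate R3 | the lab module: crate K2, crate K3, crate K7, crate M3, crate R1, crate R4, crate R6]
16. Engineer goes back to the storage bay alone.  [the storage bay: crate K6, crate R3 | the lab module: crate K2, crate K3, crate K7, crate M3, crate R1, crate R4, crate R6]
17. Engineer goes to the lab module with crate K6.  [the storage bay: crate R3 | the lab module: crate K2, crate K3, crate K6, crate K7, crate M3, crate R1, crate R4, crate R6]
18. Engineer goes back to the storage bay alone.  [the storage bay: crate R3 | the lab module: crate K2, crate K3, crate K6, crate K7, crate M3, crate R1, crate R4, crate R6]
19. Engineer goes to the lab module with crate R3.  [the storage bay: — | the lab module: crate K2, crate K3, crate K6, crate K7, crate M3, crate R1, crate R3, crate R4, crate R6]

Yes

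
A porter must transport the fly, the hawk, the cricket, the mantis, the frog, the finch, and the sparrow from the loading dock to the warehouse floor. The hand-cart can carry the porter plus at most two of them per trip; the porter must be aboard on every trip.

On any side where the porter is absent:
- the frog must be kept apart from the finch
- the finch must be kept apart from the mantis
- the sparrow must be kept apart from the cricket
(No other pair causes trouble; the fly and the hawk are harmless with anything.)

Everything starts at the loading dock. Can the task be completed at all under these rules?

1. Porter goes to the warehouse floor with the cricket and the finch.
2. Porter goes back to the loading dock alone.
3. Porter goes to the warehouse floor with the fly and the hawk.
4. Porter goes back to the loading dock alone.
5. Porter goes to the warehouse floor with the frog and the mantis.
6. Porter goes back to the loading dock with the finch.
7. Porter goes to the warehouse floor with the finch and the sparrow.

Yes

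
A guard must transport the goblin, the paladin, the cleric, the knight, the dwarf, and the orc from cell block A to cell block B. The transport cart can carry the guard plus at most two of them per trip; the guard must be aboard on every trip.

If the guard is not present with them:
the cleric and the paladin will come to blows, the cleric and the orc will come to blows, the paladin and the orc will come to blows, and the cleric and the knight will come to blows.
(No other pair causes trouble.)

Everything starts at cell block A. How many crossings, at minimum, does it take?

Counting alone: the guard can take at most 2 across per trip to cell block B, so moving all 6 needs at least 3 loaded trips out, with a return between consecutive ones — at least 5 crossings.
The safety rule pushes this higher. Following every safe sequence of crossings, the most of the 6 that can be at cell block B as the transport cart arrives there on crossings 5, 7 is 4, 5 respectively — never all 6.
So no plan with fewer than 9 crossings exists, and this one achieves 9:
1. Guard goes to cell block B with the cleric and the paladin.
2. Guard goes back to cell block A with the paladin.
3. Guard goes to cell block B with the goblin and the paladin.
4. Guard goes back to cell block A with the paladin.
5. Guard goes to cell block B with the knight and the paladin.
6. Guard goes back to cell block A with the cleric.
7. Guard goes to cell block B with the cleric and the dwarf.
8. Guard goes back to cell block A with the cleric.
9. Guard goes to cell block B with the cleric and the orc.

9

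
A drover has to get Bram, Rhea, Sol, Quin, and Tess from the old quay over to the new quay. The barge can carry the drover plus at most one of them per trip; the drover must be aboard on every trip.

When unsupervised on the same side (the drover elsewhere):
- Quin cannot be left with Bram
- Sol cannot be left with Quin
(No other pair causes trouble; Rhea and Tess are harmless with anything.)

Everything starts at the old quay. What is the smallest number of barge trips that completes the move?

Counting alone: the drover can take at most 1 across per trip to the new quay, so moving all 5 needs at least 5 loaded trips out, with a return between consecutive ones — at least 9 crossings.
The safety rule pushes this higher. Following every safe sequence of crossings, the most of the 5 that can be at the new quay as the barge arrives there on crossing 9 is 4 — never all 5.
So no plan with fewer than 11 crossings exists, and this one achieves 11:
1. Drover goes to the new quay with Quin.  [the old quay: Bram, Rhea, Sol, Tess | the new quay: Quin]
2. Drover goes back to the old quay alone.  [the old quay: Bram, Rhea, Sol, Tess | the new quay: Quin]
3. Drover goes to the new quay with Bram.  [the old quay: Rhea, Sol, Tess | the new quay: Bram, Quin]
4. Drover goes back to the old quay with Quin.  [the old quay: Quin, Rhea, Sol, Tess | the new quay: Bram]
5. Drover goes to the new quay with Sol.  [the old quay: Quin, Rhea, Tess | the new quay: Bram, Sol]
6. Drover goes back to the old quay alone.  [the old quay: Quin, Rhea, Tess | the new quay: Bram, Sol]
7. Drover goes to the new quay with Rhea.  [the old quay: Quin, Tess | the new quay: Bram, Rhea, Sol]
8. Drover goes back to the old quay alone.  [the old quay: Quin, Tess | the new quay: Bram, Rhea, Sol]
9. Drover goes to the new quay with Tess.  [the old quay: Quin | the new quay: Bram, Rhea, Sol, Tess]
10. Drover goes back to the old quay alone.  [the old quay: Quin | the new quay: Bram, Rhea, Sol, Tess]
11. Drover goes to the new quay with Quin.  [the old quay: — | the new quay: Bram, Quin, Rhea, Sol, Tess]

11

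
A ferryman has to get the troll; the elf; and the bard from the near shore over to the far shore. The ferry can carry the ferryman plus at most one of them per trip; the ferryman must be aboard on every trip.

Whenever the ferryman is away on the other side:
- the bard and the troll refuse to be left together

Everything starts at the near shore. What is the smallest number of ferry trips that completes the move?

5

Counting alone: the ferryman can take at most 1 across per trip to the far shore, so moving all 3 needs at least 3 loaded trips out, with a return between consecutive ones — at least 5 crossings.
The plan below uses exactly 5 crossings, so it is optimal:
1. Ferryman goes to the far shore with the troll.
2. Ferryman goes back to the near shore alone.
3. Ferryman goes to the far shore with the elf.
4. Ferryman goes back to the near shore alone.
5. Ferryman goes to the far shore with the bard.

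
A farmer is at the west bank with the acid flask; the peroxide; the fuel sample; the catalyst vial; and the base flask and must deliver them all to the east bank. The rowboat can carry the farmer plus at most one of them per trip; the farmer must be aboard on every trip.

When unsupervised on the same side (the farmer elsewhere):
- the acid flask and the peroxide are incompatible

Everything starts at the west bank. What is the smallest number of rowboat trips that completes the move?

Counting alone: the farmer can take at most 1 across per trip to the east bank, so moving all 5 needs at least 5 loaded trips out, with a return between consecutive ones — at least 9 crossings.
The plan below uses exactly 9 crossings, so it is optimal:
1. Farmer goes to the east bank with the acid flask.  [the west bank: the base flask, the catalyst vial, the fuel sample, the peroxide | the east bank: the acid flask]
2. Farmer goes back to the west bank alone.  [the west bank: the base flask, the catalyst vial, the fuel sample, the peroxide | the east bank: the acid flask]
3. Farmer goes to the east bank with the fuel sample.  [the west bank: the base flask, the catalyst vial, the peroxide | the east bank: the acid flask, the fuel sample]
4. Farmer goes back to the west bank alone.  [the west bank: the base flask, the catalyst vial, the peroxide | the east bank: the acid flask, the fuel sample]
5. Farmer goes to the east bank with the catalyst vial.  [the west bank: the base flask, the peroxide | the east bank: the acid flask, the catalyst vial, the fuel sample]
6. Farmer goes back to the west bank alone.  [the west bank: the base flask, the peroxide | the east bank: the acid flask, the catalyst vial, the fuel sample]
7. Farmer goes to the east bank with the base flask.  [the west bank: the peroxide | the east bank: the acid flask, the base flask, the catalyst vial, the fuel sample]
8. Farmer goes back to the west bank alone.  [the west bank: the peroxide | the east bank: the acid flask, the base flask, the catalyst vial, the fuel sample]
9. Farmer goes to the east bank with the peroxide.  [the west bank: — | the east bank: the acid flask, the base flask, the catalyst vial, the fuel sample, the peroxide]

9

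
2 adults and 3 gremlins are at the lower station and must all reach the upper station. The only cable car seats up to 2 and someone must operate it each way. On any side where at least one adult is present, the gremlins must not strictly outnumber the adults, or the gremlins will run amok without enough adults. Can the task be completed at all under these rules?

The gremlins already outnumber the adults at the lower station before anyone moves, so the starting position itself is disallowed.

No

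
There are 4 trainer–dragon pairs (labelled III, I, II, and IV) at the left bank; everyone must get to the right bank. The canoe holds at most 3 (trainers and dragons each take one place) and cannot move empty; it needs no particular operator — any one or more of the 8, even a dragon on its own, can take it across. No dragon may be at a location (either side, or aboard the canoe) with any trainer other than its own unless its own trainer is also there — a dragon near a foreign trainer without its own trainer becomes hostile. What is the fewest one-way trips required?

Counting alone: each trip to the right bank takes at most 3 across and each return brings at least 1 back, so after t trips out (and t−1 returns) at most 3t − (t−1) of the 8 are across; that first reaches 8 at t = 4, so at least 7 crossings are needed.
The safety rule pushes this higher. Following every safe sequence of crossings, the most of the 8 that can be at the right bank as the canoe arrives there on crossing 7 is 7 — never all 8.
So no plan with fewer than 9 crossings exists, and this one achieves 9:
1. dragon III and trainer III cross → the right bank.
2. trainer III crosses ← the left bank.
3. dragon I, trainer I, and trainer III cross → the right bank.
4. dragon III and trainer III cross ← the left bank.
5. trainer II, trainer III, and trainer IV cross → the right bank.
6. dragon I crosses ← the left bank.
7. dragon I and dragon III cross → the right bank.
8. dragon III crosses ← the left bank.
9. dragon II, dragon III, and dragon IV cross → the right bank.

9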